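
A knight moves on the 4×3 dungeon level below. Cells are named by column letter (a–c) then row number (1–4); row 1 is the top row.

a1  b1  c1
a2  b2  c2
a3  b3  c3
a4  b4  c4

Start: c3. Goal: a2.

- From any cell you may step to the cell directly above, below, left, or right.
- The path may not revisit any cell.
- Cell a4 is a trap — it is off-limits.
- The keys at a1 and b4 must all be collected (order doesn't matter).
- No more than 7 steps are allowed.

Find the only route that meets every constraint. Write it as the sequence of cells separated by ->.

The 7-move cap with required stops at a1, b4 leaves no slack for detours.
Route from c3: down 1 to c4, left 1 to b4, up 3 to b1, left 1 to a1, down 1 to a2 — 7 moves in all.
Check: all required cells visited; 7 ≤ 7 moves.

c3 -> c4 -> b4 -> b3 -> b2 -> b1 -> a1 -> a2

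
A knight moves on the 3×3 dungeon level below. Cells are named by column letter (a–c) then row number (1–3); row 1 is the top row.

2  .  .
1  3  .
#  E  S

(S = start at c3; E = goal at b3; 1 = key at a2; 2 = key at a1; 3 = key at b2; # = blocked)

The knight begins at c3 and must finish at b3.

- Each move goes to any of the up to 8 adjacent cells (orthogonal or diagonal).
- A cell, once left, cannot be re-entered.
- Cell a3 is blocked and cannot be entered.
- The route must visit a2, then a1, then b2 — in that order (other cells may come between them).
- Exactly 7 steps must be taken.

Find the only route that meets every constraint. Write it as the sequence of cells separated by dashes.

The waypoints must appear in the order a2, a1, b2, with no cell reused.
Route from c3: up 2 to c1, left 1 to b1, down-left 1 to a2, up 1 to a1, down-right 1 to b2, down 1 to b3 — 7 moves in all.
Check: order respected (1 at step 4, 2 at step 5, 3 at step 6); 7 moves as required.

c3 - c2 - c1 - b1 - a2 - a1 - b2 - b3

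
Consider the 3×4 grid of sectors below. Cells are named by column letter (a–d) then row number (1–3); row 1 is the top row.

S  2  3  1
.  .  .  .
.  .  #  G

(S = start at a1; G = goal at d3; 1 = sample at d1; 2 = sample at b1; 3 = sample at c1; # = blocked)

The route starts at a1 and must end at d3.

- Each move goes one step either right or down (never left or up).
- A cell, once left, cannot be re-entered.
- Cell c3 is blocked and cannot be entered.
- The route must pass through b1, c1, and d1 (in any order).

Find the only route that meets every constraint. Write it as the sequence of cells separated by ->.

Moves only go right or down, so the column and row indices never decrease.
Route from a1: right 3 to d1, down 2 to d3 — 5 moves in all.
Check: all required cells visited.

a1 -> b1 -> c1 -> d1 -> d2 -> d3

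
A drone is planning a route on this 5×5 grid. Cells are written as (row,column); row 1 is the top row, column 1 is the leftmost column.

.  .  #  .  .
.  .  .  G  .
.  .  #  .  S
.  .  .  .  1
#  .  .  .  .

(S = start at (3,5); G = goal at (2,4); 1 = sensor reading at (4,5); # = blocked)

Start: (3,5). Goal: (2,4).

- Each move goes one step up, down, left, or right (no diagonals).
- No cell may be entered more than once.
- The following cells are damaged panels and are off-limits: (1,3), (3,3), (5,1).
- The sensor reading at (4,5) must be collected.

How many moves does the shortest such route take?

4

Any route passes through (4,5) somewhere between (3,5) and (2,4). Summing Manhattan distances along the two legs ((3,5) → (4,5) → (2,4)) gives a lower bound of 1 + 3 = 4 moves.
A route of 4 moves achieves this: (3,5) → (4,5) → (4,4) → (3,4) → (2,4).
Since 4 matches the lower bound, it is optimal.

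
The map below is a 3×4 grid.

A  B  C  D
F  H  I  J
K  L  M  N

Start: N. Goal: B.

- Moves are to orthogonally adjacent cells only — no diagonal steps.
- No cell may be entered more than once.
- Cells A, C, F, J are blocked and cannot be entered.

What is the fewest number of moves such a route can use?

The Manhattan distance from N to B is |3−1| + |4−2| = 4, so at least 4 moves are needed.
A route of 4 moves achieves this: N → M → I → H → B.
Since 4 matches the lower bound, it is optimal.

4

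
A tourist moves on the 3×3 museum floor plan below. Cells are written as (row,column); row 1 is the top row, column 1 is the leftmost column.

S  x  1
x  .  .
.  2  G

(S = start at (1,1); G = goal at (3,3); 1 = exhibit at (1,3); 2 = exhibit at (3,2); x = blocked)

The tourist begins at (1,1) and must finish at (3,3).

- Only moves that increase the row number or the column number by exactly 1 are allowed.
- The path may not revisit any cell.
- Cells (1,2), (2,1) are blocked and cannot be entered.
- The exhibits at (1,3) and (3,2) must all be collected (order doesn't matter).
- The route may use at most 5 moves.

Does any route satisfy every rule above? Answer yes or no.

(3,2) is below but to the left of (1,3): going (1,3) → (3,2) would need a leftward move and (3,2) → (1,3) an upward move, so no right/down-only route can visit both required cells.

no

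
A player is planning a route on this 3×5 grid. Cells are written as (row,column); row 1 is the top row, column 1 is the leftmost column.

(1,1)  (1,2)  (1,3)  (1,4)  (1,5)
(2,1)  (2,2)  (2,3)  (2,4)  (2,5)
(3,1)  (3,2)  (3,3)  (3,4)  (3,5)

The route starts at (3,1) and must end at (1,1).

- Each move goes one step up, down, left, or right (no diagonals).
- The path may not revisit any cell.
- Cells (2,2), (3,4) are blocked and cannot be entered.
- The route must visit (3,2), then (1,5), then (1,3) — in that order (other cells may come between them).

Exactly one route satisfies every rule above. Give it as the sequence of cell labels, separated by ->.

(3,1) -> (3,2) -> (3,3) -> (2,3) -> (2,4) -> (2,5) -> (1,5) -> (1,4) -> (1,3) -> (1,2) -> (1,1)

The waypoints must appear in the order (3,2), (1,5), (1,3), with no cell reused.
Route from (3,1): 2× right (reaching (3,3)), up to (2,3), 2× right (reaching (2,5)), up to (1,5), 4× left (reaching (1,1)) — 10 moves in all.
Check: order respected ((3,2) at step 1, (1,5) at step 6, (1,3) at step 8).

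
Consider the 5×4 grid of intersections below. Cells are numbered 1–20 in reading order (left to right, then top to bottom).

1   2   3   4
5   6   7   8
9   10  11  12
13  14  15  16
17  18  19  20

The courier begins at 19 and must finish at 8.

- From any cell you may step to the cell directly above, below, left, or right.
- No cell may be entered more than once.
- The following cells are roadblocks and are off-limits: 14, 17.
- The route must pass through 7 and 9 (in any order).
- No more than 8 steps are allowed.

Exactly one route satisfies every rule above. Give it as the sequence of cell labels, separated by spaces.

19 15 11 10 9 5 6 7 8

Any route must reach 7 and 9 and still end at 8 within 8 moves, so the order of the required stops is forced.
Route from 19: up 2 to 11, left 2 to 9, up 1 to 5, right 3 to 8 — 8 moves in all.
Check: all required cells visited; 8 ≤ 8 moves.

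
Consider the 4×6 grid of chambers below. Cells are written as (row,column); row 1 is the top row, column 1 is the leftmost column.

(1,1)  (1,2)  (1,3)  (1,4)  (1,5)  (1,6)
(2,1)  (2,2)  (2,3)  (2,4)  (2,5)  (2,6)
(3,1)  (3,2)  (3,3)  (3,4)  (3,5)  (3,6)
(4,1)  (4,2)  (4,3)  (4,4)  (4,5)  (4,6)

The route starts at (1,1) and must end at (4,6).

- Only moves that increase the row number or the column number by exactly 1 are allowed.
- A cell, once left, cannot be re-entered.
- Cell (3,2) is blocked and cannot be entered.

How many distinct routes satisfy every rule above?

41

A right/down-only route from (1,1) to (4,6) makes exactly 3 down-moves and 5 right-moves in some order.
With no other constraints that would be C(8,3) = 56 routes.
Subtract routes through each blocked cell (inclusion–exclusion for overlaps): − through (3,2): 15 → 41.
That gives 41 routes.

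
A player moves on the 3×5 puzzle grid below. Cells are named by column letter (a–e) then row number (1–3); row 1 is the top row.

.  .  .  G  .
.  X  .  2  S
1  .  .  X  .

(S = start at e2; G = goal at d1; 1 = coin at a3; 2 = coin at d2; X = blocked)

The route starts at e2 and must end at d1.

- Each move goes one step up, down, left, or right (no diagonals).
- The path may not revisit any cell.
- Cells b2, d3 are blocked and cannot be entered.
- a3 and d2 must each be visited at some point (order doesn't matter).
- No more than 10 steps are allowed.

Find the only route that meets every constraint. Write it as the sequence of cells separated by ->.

The budget equals the shortest possible length, so every move has to be on a shortest route through the required cells.
Route from e2: left 2 to c2, down 1 to c3, left 2 to a3, up 2 to a1, right 3 to d1 — 10 moves in all.
Check: all required cells visited; 10 ≤ 10 moves.

e2 -> d2 -> c2 -> c3 -> b3 -> a3 -> a2 -> a1 -> b1 -> c1 -> d1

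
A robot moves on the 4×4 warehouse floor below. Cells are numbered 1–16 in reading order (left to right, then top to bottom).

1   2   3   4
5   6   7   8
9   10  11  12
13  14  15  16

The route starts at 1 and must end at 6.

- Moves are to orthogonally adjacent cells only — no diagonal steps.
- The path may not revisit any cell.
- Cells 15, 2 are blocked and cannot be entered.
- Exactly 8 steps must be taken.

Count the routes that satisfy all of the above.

Need simple routes of exactly 8 moves from 1 to 6 (Manhattan distance 2, so 3 moves are spent on a detour and 3 undoing it).
Enumerating: 1 5 9 13 14 10 11 7 6 | 1 5 9 10 11 12 8 7 6.
That gives 2 routes.

2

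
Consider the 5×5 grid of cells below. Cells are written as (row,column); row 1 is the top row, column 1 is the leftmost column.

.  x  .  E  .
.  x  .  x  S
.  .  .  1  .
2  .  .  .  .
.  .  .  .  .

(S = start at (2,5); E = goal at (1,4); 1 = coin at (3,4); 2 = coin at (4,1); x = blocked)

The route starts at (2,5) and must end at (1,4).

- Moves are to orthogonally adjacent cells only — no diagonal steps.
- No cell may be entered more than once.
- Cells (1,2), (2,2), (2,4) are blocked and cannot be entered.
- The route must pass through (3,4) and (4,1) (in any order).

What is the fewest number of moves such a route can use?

Any route passes through (3,4) and (4,1) in some order between (2,5) and (1,4). Summing Manhattan distances along each leg and taking the cheapest ordering ((2,5) → (3,4) → (4,1) → (1,4)) gives a lower bound of 2 + 4 + 6 = 12 moves.
A route of 12 moves achieves this: (2,5) → (3,5) → (3,4) → (4,4) → (4,3) → (4,2) → (4,1) → (3,1) → (3,2) → (3,3) → (2,3) → (1,3) → (1,4).
Since 12 matches the lower bound, it is optimal.

12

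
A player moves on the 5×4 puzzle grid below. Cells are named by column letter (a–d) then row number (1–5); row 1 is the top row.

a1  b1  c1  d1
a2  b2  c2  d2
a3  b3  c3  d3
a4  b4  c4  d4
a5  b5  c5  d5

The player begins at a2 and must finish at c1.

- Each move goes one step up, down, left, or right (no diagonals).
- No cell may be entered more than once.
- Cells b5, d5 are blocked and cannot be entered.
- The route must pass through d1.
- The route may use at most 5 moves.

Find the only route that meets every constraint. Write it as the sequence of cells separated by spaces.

a2 b2 c2 d2 d1 c1

The 5-move cap with required stops at d1 leaves no slack for detours.
Route from a2: right 3 to d2, up 1 to d1, left 1 to c1 — 5 moves in all.
Check: all required cells visited; 5 ≤ 5 moves.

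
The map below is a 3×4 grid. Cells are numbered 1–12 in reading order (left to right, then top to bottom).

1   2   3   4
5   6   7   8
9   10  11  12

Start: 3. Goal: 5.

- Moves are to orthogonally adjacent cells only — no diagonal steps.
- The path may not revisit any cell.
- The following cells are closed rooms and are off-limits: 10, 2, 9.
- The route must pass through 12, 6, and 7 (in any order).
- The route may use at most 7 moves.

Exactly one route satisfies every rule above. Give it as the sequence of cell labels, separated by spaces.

The 7-move cap with required stops at 12, 6, 7 leaves no slack for detours.
Route from 3: right 1 to 4, down 2 to 12, left 1 to 11, up 1 to 7, left 2 to 5 — 7 moves in all.
Check: all required cells visited; 7 ≤ 7 moves.

3 4 8 12 11 7 6 5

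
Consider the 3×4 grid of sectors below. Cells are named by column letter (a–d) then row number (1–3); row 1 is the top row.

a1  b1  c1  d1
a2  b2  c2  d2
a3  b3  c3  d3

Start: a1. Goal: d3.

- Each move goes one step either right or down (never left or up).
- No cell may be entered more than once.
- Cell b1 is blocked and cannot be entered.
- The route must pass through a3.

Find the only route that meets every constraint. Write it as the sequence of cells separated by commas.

a1, a2, a3, b3, c3, d3

Moves only go right or down, so the column and row indices never decrease.
Route from a1: down 2 to a3, right 3 to d3 — 5 moves in all.
Check: all required cells visited.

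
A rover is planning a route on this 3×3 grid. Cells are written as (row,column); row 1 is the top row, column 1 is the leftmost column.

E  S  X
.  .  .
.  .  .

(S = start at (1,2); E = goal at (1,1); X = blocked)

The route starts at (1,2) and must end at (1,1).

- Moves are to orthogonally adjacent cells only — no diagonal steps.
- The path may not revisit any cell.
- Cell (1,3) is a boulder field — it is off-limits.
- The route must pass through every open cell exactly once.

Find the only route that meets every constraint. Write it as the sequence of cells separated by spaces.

Need to visit all 8 open cells exactly once, starting at (1,2) and ending at (1,1).
Cell (3,1) has only two open neighbours ((2,1) and (3,2)), so the path must pass straight through it: one of those is the cell it's entered from and the other is where it exits.
Route from (1,2): down to (2,2), right to (2,3), down to (3,3), 2× left (reaching (3,1)), 2× up (reaching (1,1)) — 7 moves in all.
Check: all 8 open cells covered.

(1,2) (2,2) (2,3) (3,3) (3,2) (3,1) (2,1) (1,1)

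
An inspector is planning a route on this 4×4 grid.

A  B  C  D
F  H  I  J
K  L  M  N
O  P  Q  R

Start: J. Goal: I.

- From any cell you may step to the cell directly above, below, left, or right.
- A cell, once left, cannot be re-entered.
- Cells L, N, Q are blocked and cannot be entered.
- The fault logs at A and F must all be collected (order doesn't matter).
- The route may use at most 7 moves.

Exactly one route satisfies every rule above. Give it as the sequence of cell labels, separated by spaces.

J D C B A F H I

Any route must reach A and F and still end at I within 7 moves, so the order of the required stops is forced.
Route from J: up to D, 3× left (reaching A), down to F, 2× right (reaching I) — 7 moves in all.
Check: all required cells visited; 7 ≤ 7 moves.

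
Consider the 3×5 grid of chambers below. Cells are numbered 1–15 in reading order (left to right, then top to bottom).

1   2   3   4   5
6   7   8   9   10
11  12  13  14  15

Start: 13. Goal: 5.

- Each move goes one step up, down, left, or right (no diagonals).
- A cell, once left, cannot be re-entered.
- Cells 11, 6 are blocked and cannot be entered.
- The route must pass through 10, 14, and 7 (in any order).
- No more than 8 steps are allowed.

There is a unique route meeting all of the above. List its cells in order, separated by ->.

Any route must reach 10, 14, and 7 and still end at 5 within 8 moves, so the order of the required stops is forced.
Route from 13: left to 12, up to 7, 2× right (reaching 9), down to 14, right to 15, 2× up (reaching 5) — 8 moves in all.
Check: all required cells visited; 8 ≤ 8 moves.

13 -> 12 -> 7 -> 8 -> 9 -> 14 -> 15 -> 10 -> 5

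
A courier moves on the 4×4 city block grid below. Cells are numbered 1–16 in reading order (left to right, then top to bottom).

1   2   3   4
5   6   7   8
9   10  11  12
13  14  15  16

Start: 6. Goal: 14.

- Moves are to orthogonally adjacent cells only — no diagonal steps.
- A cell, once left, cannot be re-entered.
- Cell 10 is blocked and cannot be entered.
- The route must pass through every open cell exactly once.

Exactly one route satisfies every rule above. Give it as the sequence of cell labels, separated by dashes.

Need to visit all 15 open cells exactly once, starting at 6 and ending at 14.
Route from 6: right 1 to 7, down 2 to 15, right 1 to 16, up 3 to 4, left 3 to 1, down 3 to 13, right 1 to 14 — 14 moves in all.
Check: all 15 open cells covered.

6 - 7 - 11 - 15 - 16 - 12 - 8 - 4 - 3 - 2 - 1 - 5 - 9 - 13 - 14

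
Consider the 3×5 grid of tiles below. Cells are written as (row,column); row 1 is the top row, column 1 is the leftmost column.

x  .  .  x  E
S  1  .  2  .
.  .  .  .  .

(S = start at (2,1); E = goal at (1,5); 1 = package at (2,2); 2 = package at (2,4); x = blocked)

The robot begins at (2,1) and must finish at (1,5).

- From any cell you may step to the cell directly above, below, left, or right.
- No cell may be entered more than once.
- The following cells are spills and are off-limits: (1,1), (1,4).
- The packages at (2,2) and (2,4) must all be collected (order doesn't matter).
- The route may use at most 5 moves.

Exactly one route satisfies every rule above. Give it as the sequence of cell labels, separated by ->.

(2,1) -> (2,2) -> (2,3) -> (2,4) -> (2,5) -> (1,5)

Any route must reach (2,2) and (2,4) and still end at (1,5) within 5 moves, so the order of the required stops is forced.
Route from (2,1): 4× right (reaching (2,5)), up to (1,5) — 5 moves in all.
Check: all required cells visited; 5 ≤ 5 moves.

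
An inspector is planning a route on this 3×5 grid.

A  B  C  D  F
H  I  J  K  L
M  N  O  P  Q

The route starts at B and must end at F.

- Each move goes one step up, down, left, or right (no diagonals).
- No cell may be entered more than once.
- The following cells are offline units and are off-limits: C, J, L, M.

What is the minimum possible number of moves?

7

The Manhattan distance from B to F is |1−1| + |2−5| = 3, so at least 3 moves are needed.
That bound ignores the blocked cells. Measuring each leg by the fewest moves that actually steer around them (B→F: 7) raises the lower bound to 7.
A route of 7 moves exists: B → I → N → O → P → K → D → F.
Since 7 matches that lower bound, it is optimal.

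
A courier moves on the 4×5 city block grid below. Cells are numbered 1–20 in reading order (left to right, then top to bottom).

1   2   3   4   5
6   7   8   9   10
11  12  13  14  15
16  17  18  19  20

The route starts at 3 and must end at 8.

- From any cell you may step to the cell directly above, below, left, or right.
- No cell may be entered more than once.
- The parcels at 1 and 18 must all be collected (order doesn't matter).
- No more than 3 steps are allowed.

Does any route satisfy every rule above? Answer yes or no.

Even ignoring the no-revisit rule, getting from 3 to 8, taking the cheapest ordering 3 → 1 → 18 → 8 needs at least 2 + 5 + 2 = 9 moves (Manhattan distance per leg), which exceeds the 3-move limit.

no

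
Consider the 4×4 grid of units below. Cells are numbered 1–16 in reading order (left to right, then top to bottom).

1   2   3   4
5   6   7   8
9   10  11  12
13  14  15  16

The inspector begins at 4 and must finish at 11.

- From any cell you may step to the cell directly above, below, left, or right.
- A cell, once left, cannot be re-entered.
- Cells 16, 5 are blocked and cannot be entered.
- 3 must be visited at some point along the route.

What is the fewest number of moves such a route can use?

Any route passes through 3 somewhere between 4 and 11. Summing Manhattan distances along the two legs (4 → 3 → 11) gives a lower bound of 1 + 2 = 3 moves.
A route of 3 moves achieves this: 4 → 3 → 7 → 11.
Since 3 matches the lower bound, it is optimal.

3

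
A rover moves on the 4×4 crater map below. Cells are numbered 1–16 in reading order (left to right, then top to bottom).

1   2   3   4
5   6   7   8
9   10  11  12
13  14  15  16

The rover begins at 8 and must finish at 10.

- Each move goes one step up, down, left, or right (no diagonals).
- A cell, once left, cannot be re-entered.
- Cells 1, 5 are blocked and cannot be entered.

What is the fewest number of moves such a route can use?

3

The Manhattan distance from 8 to 10 is |2−3| + |4−2| = 3, so at least 3 moves are needed.
A route of 3 moves achieves this: 8 → 12 → 11 → 10.
Since 3 matches the lower bound, it is optimal.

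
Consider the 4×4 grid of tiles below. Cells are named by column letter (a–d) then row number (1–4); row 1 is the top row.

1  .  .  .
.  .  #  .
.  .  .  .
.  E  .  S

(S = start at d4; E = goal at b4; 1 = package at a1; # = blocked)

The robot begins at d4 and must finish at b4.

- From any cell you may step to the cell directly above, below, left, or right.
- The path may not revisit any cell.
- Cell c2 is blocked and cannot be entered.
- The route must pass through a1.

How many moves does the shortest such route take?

10

Any route passes through a1 somewhere between d4 and b4. Summing Manhattan distances along the two legs (d4 → a1 → b4) gives a lower bound of 6 + 4 = 10 moves.
A route of 10 moves achieves this: d4 → d3 → d2 → d1 → c1 → b1 → a1 → a2 → a3 → a4 → b4.
Since 10 matches the lower bound, it is optimal.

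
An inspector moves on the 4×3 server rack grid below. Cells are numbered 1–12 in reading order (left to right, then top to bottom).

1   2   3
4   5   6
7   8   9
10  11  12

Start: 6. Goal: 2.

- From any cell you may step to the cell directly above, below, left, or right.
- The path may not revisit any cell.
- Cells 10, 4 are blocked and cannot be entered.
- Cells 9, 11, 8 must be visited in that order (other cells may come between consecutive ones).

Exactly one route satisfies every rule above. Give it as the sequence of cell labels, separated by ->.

The waypoints must appear in the order 9, 11, 8, with no cell reused.
Route from 6: 2× down (reaching 12), left to 11, 3× up (reaching 2) — 6 moves in all.
Check: order respected (9 at step 1, 11 at step 3, 8 at step 4).

6 -> 9 -> 12 -> 11 -> 8 -> 5 -> 2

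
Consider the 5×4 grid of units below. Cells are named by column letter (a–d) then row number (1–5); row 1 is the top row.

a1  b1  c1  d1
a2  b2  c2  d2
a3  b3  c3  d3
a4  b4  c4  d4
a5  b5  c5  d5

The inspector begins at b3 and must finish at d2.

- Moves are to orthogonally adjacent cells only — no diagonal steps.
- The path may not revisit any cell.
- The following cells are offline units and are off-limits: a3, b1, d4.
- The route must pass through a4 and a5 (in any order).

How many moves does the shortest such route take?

Any route passes through a4 and a5 in some order between b3 and d2. Summing Manhattan distances along each leg and taking the cheapest ordering (b3 → a4 → a5 → d2) gives a lower bound of 2 + 1 + 6 = 9 moves.
A route of 9 moves achieves this: b3 → b4 → a4 → a5 → b5 → c5 → c4 → c3 → c2 → d2.
Since 9 matches the lower bound, it is optimal.

9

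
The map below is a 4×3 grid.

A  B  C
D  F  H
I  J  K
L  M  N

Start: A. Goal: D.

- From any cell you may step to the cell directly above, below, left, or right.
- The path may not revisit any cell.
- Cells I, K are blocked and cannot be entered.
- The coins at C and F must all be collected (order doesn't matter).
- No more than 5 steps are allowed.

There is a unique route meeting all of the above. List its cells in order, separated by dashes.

Any route must reach C and F and still end at D within 5 moves, so the order of the required stops is forced.
Route from A: 2× right (reaching C), down to H, 2× left (reaching D) — 5 moves in all.
Check: all required cells visited; 5 ≤ 5 moves.

A - B - C - H - F - D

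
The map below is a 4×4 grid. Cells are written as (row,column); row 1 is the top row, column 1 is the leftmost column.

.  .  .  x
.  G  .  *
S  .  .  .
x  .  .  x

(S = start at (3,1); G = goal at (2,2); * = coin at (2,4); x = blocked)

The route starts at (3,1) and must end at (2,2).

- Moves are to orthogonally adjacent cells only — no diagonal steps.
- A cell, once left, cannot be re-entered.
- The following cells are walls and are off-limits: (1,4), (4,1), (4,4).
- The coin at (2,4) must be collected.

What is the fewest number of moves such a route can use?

6

Any route passes through (2,4) somewhere between (3,1) and (2,2). Summing Manhattan distances along the two legs ((3,1) → (2,4) → (2,2)) gives a lower bound of 4 + 2 = 6 moves.
A route of 6 moves achieves this: (3,1) → (3,2) → (3,3) → (3,4) → (2,4) → (2,3) → (2,2).
Since 6 matches the lower bound, it is optimal.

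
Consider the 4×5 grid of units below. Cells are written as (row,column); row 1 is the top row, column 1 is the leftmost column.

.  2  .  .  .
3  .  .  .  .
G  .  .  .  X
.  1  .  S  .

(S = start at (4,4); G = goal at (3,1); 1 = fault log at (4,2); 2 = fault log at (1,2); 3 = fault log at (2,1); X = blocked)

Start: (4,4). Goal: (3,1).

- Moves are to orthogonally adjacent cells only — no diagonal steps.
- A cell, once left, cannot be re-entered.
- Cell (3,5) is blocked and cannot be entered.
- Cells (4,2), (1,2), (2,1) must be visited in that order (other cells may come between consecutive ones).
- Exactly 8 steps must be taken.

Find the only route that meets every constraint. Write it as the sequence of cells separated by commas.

(4,4), (4,3), (4,2), (3,2), (2,2), (1,2), (1,1), (2,1), (3,1)

The waypoints must appear in the order (4,2), (1,2), (2,1), with no cell reused.
Route from (4,4): left 2 to (4,2), up 3 to (1,2), left 1 to (1,1), down 2 to (3,1) — 8 moves in all.
Check: order respected (1 at step 2, 2 at step 5, 3 at step 7); 8 moves as required.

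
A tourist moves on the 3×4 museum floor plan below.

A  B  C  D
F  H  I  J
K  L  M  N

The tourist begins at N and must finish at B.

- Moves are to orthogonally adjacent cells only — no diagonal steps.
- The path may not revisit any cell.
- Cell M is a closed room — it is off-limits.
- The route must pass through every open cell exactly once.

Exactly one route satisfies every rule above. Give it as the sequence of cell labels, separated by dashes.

Need to visit all 11 open cells exactly once, starting at N and ending at B.
Cell L has only two open neighbours (H and K), so the path must pass straight through it: one of those is the cell it's entered from and the other is where it exits.
Route from N: up 2 to D, left 1 to C, down 1 to I, left 1 to H, down 1 to L, left 1 to K, up 2 to A, right 1 to B — 10 moves in all.
Check: all 11 open cells covered.

N - J - D - C - I - H - L - K - F - A - B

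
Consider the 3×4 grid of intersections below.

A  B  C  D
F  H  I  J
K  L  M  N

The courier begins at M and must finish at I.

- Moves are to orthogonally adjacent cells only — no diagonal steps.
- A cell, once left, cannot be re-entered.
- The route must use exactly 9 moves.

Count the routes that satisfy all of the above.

Need simple routes of exactly 9 moves from M to I (Manhattan distance 1, so 4 moves are spent on a detour and 4 undoing it).
Enumerating: M L H F A B C D J I | M L K F A B C D J I | M L K F H B C D J I | M N J D C B A F H I.
That gives 4 routes.

4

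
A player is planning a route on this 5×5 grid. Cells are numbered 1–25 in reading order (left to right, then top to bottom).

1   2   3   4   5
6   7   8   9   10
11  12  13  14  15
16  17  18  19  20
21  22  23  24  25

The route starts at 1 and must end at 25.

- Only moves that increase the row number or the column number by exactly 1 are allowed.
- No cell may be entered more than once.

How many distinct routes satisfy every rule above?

A right/down-only route from 1 to 25 makes exactly 4 down-moves and 4 right-moves in some order.
With no other constraints that would be C(8,4) = 70 routes.
That gives 70 routes.

70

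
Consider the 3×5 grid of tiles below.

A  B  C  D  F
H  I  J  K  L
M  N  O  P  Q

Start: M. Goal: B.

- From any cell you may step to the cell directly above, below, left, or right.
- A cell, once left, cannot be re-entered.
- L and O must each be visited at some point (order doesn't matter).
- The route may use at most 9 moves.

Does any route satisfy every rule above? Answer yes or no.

One route that works: M → N → O → J → K → L → F → D → C → B.

yes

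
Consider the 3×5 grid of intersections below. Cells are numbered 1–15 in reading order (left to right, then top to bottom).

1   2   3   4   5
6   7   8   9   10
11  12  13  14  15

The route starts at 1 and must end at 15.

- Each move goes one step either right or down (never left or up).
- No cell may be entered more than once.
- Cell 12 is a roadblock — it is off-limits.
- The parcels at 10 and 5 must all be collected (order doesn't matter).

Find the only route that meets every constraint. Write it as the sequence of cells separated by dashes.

1 - 2 - 3 - 4 - 5 - 10 - 15

Moves only go right or down, so the column and row indices never decrease.
Route from 1: right 4 to 5, down 2 to 15 — 6 moves in all.
Check: all required cells visited.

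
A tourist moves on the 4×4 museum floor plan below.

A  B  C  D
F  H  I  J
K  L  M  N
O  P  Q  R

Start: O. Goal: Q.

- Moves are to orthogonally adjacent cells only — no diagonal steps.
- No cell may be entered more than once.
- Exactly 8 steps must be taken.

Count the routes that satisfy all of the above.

21

Need simple routes of exactly 8 moves from O to Q (Manhattan distance 2, so 3 moves are spent on a detour and 3 undoing it).
Branch systematically from the start, pruning whenever the remaining move budget drops below the Manhattan distance to Q or differs from it in parity. Grouping the completions by first move — via K: 15; via P: 6 — and summing: 15 + 6 = 21.
That gives 21 routes.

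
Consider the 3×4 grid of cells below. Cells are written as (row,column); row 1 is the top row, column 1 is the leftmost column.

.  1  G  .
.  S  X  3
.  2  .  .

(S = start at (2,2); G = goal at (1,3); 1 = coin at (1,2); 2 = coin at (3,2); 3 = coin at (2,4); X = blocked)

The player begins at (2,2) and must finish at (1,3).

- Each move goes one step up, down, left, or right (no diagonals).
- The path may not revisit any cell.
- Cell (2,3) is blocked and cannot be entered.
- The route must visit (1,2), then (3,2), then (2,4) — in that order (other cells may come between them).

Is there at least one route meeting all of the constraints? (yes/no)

One route that works: (2,2) → (1,2) → (1,1) → (2,1) → (3,1) → (3,2) → (3,3) → (3,4) → (2,4) → (1,4) → (1,3).

yes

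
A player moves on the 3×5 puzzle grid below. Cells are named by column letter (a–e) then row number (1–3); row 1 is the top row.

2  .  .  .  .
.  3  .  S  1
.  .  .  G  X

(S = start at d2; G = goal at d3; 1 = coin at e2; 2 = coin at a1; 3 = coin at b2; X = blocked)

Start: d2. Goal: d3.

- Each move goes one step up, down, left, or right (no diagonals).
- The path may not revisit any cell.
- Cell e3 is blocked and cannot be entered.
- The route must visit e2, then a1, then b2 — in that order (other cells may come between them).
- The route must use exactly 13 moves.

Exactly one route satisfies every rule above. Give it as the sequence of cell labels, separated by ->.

d2 -> e2 -> e1 -> d1 -> c1 -> b1 -> a1 -> a2 -> a3 -> b3 -> b2 -> c2 -> c3 -> d3

The waypoints must appear in the order e2, a1, b2, with no cell reused.
Route from d2: right to e2, up to e1, 4× left (reaching a1), 2× down (reaching a3), right to b3, up to b2, right to c2, down to c3, right to d3 — 13 moves in all.
Check: order respected (1 at step 1, 2 at step 6, 3 at step 10); 13 moves as required.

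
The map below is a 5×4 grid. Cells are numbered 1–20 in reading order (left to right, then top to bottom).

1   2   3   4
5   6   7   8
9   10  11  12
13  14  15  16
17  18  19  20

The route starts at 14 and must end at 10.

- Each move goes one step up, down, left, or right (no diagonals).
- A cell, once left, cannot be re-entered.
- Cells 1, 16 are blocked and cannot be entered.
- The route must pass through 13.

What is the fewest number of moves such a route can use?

Any route passes through 13 somewhere between 14 and 10. Summing Manhattan distances along the two legs (14 → 13 → 10) gives a lower bound of 1 + 2 = 3 moves.
A route of 3 moves achieves this: 14 → 13 → 9 → 10.
Since 3 matches the lower bound, it is optimal.

3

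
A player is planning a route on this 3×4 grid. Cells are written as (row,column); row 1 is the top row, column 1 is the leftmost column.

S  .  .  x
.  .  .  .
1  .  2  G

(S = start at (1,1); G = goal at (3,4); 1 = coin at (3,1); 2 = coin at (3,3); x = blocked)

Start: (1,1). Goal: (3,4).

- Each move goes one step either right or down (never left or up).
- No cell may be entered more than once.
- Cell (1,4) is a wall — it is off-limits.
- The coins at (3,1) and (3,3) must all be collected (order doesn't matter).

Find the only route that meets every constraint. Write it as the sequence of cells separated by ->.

Moves only go right or down, so the column and row indices never decrease.
Route from (1,1): down 2 to (3,1), right 3 to (3,4) — 5 moves in all.
Check: all required cells visited.

(1,1) -> (2,1) -> (3,1) -> (3,2) -> (3,3) -> (3,4)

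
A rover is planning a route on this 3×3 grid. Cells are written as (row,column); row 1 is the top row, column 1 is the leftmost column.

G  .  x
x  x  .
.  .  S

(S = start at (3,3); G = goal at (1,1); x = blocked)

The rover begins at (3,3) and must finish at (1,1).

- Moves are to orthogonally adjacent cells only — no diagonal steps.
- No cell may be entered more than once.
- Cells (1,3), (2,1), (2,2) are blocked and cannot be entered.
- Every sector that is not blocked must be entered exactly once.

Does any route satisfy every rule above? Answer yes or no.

Cell (1,2) has only one open neighbour but is neither the start nor the goal, so a Hamiltonian route would have to both enter and leave it through the same neighbour — impossible without revisiting.

no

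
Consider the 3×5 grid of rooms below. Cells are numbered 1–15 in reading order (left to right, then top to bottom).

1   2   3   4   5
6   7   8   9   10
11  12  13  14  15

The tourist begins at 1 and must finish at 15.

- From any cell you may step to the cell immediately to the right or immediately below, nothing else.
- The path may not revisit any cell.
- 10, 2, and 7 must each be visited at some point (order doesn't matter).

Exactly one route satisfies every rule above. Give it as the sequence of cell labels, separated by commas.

1, 2, 7, 8, 9, 10, 15

Moves only go right or down, so the column and row indices never decrease.
Route from 1: right 1 to 2, down 1 to 7, right 3 to 10, down 1 to 15 — 6 moves in all.
Check: all required cells visited.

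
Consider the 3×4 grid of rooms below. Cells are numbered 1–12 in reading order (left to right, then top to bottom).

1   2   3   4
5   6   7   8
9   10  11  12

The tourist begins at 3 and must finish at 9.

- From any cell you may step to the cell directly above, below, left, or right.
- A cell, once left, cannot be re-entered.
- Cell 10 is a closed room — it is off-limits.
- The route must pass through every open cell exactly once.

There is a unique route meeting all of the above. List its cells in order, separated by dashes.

3 - 4 - 8 - 12 - 11 - 7 - 6 - 2 - 1 - 5 - 9

Need to visit all 11 open cells exactly once, starting at 3 and ending at 9.
Cell 11 has only two open neighbours (7 and 12), so the path must pass straight through it: one of those is the cell it's entered from and the other is where it exits.
Route from 3: right to 4, 2× down (reaching 12), left to 11, up to 7, left to 6, up to 2, left to 1, 2× down (reaching 9) — 10 moves in all.
Check: all 11 open cells covered.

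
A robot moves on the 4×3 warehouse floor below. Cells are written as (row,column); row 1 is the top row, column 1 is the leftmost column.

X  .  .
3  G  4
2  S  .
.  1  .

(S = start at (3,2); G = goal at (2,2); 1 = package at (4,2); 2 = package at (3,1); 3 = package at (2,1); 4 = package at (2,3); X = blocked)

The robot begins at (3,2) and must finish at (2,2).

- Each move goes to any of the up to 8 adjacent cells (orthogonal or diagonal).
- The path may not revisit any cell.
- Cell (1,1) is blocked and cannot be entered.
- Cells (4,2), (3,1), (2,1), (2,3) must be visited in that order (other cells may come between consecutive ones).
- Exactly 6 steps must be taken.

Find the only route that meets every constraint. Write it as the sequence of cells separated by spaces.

(3,2) (4,2) (3,1) (2,1) (1,2) (2,3) (2,2)

The waypoints must appear in the order (4,2), (3,1), (2,1), (2,3), with no cell reused.
Route from (3,2): down 1 to (4,2), up-left 1 to (3,1), up 1 to (2,1), up-right 1 to (1,2), down-right 1 to (2,3), left 1 to (2,2) — 6 moves in all.
Check: order respected (1 at step 1, 2 at step 2, 3 at step 3, 4 at step 5); 6 moves as required.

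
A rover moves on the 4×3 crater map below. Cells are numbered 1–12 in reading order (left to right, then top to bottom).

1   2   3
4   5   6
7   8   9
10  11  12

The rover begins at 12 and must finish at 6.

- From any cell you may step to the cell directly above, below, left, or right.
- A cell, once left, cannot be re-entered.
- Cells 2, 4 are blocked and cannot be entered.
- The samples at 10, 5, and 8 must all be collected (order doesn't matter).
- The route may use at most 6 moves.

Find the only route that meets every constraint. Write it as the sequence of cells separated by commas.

12, 11, 10, 7, 8, 5, 6

The budget equals the shortest possible length, so every move has to be on a shortest route through the required cells.
Route from 12: left 2 to 10, up 1 to 7, right 1 to 8, up 1 to 5, right 1 to 6 — 6 moves in all.
Check: all required cells visited; 6 ≤ 6 moves.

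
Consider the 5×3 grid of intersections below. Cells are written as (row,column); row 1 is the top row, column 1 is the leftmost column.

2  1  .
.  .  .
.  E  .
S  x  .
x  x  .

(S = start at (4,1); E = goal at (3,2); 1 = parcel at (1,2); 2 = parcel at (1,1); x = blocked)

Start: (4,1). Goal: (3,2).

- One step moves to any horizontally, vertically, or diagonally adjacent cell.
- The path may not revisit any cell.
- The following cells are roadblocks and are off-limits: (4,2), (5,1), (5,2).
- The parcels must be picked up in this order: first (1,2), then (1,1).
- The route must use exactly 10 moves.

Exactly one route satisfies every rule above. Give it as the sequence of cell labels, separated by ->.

(4,1) -> (3,1) -> (2,1) -> (1,2) -> (1,1) -> (2,2) -> (1,3) -> (2,3) -> (3,3) -> (4,3) -> (3,2)

The waypoints must appear in the order (1,2), (1,1), with no cell reused.
Route from (4,1): up 2 to (2,1), up-right 1 to (1,2), left 1 to (1,1), down-right 1 to (2,2), up-right 1 to (1,3), down 3 to (4,3), up-left 1 to (3,2) — 10 moves in all.
Check: order respected (1 at step 3, 2 at step 4); 10 moves as required.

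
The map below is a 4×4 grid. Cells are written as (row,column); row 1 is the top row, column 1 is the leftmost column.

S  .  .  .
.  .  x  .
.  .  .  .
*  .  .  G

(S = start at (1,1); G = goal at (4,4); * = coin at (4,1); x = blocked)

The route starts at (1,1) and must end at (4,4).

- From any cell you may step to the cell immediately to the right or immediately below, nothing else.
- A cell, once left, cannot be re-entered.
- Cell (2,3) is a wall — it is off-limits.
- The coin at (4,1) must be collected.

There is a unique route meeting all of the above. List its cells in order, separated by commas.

Moves only go right or down, so the column and row indices never decrease.
Route from (1,1): 3× down (reaching (4,1)), 3× right (reaching (4,4)) — 6 moves in all.
Check: all required cells visited.

(1,1), (2,1), (3,1), (4,1), (4,2), (4,3), (4,4)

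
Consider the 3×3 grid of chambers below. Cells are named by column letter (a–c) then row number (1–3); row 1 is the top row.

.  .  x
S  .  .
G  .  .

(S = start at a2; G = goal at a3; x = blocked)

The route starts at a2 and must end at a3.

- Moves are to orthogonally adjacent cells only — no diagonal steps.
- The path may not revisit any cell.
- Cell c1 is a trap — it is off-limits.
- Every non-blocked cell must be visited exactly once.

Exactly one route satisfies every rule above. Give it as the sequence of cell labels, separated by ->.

a2 -> a1 -> b1 -> b2 -> c2 -> c3 -> b3 -> a3

Need to visit all 8 open cells exactly once, starting at a2 and ending at a3.
Route from a2: up to a1, right to b1, down to b2, right to c2, down to c3, 2× left (reaching a3) — 7 moves in all.
Check: all 8 open cells covered.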